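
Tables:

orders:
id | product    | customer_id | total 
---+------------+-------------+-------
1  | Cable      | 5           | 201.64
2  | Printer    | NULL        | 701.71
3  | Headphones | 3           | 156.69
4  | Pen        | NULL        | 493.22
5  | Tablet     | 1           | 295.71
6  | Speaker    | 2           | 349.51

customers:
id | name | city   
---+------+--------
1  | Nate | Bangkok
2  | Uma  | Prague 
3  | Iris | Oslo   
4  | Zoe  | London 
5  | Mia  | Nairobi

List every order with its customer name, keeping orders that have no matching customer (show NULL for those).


LEFT JOIN keeps every row from orders (the left table); where customer_id has no match in customers, the customer columns become NULL. Walk through each order:
  - order 1 (Cable): customer_id=5 -> matches Mia
  - order 2 (Printer): customer_id=NULL, no match -> kept with NULL
  - order 3 (Headphones): customer_id=3 -> matches Iris
  - order 4 (Pen): customer_id=NULL, no match -> kept with NULL
  - order 5 (Tablet): customer_id=1 -> matches Nate
  - order 6 (Speaker): customer_id=2 -> matches Uma
All 6 rows appear; 2 have NULL customer.

SQL:
SELECT a.product, b.name AS customer
FROM orders a
LEFT JOIN customers b ON a.customer_id = b.id

Result:
product    | customer
-----------+---------
Cable      | Mia     
Printer    | NULL    
Headphones | Iris    
Pen        | NULL    
Tablet     | Nate    
Speaker    | Uma     


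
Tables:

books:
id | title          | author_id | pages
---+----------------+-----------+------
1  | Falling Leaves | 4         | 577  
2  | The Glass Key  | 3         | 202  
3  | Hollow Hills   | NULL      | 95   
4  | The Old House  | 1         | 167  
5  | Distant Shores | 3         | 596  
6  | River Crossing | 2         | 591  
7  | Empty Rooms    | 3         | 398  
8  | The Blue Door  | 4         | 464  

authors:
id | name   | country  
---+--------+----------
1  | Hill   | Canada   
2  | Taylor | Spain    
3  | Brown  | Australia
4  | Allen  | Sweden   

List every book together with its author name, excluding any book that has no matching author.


INNER JOIN keeps only books rows whose author_id matches an id in authors. Walk through each book:
  - book 1 (Falling Leaves): author_id=4 -> matches Allen
  - book 2 (The Glass Key): author_id=3 -> matches Brown
  - book 3 (Hollow Hills): author_id=NULL, no match -> dropped
  - book 4 (The Old House): author_id=1 -> matches Hill
  - book 5 (Distant Shores): author_id=3 -> matches Brown
  - book 6 (River Crossing): author_id=2 -> matches Taylor
  - book 7 (Empty Rooms): author_id=3 -> matches Brown
  - book 8 (The Blue Door): author_id=4 -> matches Allen
So 1 of 8 rows is dropped.

SQL:
SELECT a.title, b.name AS author
FROM books a
INNER JOIN authors b ON a.author_id = b.id

Result:
title          | author
---------------+-------
Falling Leaves | Allen 
The Glass Key  | Brown 
The Old House  | Hill  
Distant Shores | Brown 
River Crossing | Taylor
Empty Rooms    | Brown 
The Blue Door  | Allen 


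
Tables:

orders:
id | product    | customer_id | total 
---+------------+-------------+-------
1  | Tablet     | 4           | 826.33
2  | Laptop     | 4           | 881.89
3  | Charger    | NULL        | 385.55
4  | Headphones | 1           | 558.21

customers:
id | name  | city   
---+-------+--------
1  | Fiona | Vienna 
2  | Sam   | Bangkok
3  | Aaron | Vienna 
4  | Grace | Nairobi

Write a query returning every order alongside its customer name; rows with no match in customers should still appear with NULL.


LEFT JOIN keeps every row from orders (the left table); where customer_id has no match in customers, the customer columns become NULL. Walk through each order:
  - order 1 (Tablet): customer_id=4 -> matches Grace
  - order 2 (Laptop): customer_id=4 -> matches Grace
  - order 3 (Charger): customer_id=NULL, no match -> kept with NULL
  - order 4 (Headphones): customer_id=1 -> matches Fiona
All 4 rows appear; 1 has NULL customer.

SQL:
SELECT a.product, b.name AS customer
FROM orders a
LEFT JOIN customers b ON a.customer_id = b.id

Result:
product    | customer
-----------+---------
Tablet     | Grace   
Laptop     | Grace   
Charger    | NULL    
Headphones | Fiona   


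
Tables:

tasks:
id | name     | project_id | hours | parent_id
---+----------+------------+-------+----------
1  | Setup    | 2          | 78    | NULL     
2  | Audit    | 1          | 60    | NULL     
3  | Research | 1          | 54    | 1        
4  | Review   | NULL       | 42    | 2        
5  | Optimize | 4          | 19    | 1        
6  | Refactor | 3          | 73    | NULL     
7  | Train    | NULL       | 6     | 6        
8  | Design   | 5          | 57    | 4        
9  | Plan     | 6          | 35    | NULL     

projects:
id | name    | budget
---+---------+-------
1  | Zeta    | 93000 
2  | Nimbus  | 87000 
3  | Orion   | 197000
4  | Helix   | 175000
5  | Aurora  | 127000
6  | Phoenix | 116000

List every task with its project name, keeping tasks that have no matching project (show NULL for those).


LEFT JOIN keeps every row from tasks (the left table); where project_id has no match in projects, the project columns become NULL. Walk through each task:
  - task 1 (Setup): project_id=2 -> matches Nimbus
  - task 2 (Audit): project_id=1 -> matches Zeta
  - task 3 (Research): project_id=1 -> matches Zeta
  - task 4 (Review): project_id=NULL, no match -> kept with NULL
  - task 5 (Optimize): project_id=4 -> matches Helix
  - task 6 (Refactor): project_id=3 -> matches Orion
  - task 7 (Train): project_id=NULL, no match -> kept with NULL
  - task 8 (Design): project_id=5 -> matches Aurora
  - task 9 (Plan): project_id=6 -> matches Phoenix
All 9 rows appear; 2 have NULL project.

SQL:
SELECT a.name, b.name AS project
FROM tasks a
LEFT JOIN projects b ON a.project_id = b.id

Result:
name     | project
---------+--------
Setup    | Nimbus 
Audit    | Zeta   
Research | Zeta   
Review   | NULL   
Optimize | Helix  
Refactor | Orion  
Train    | NULL   
Design   | Aurora 
Plan     | Phoenix


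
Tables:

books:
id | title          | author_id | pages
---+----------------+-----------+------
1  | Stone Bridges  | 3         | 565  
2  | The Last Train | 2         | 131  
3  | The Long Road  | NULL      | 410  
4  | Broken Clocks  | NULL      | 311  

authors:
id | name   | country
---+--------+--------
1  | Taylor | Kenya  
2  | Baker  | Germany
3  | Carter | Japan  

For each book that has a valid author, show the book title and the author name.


INNER JOIN keeps only books rows whose author_id matches an id in authors. Walk through each book:
  - book 1 (Stone Bridges): author_id=3 -> matches Carter
  - book 2 (The Last Train): author_id=2 -> matches Baker
  - book 3 (The Long Road): author_id=NULL, no match -> dropped
  - book 4 (Broken Clocks): author_id=NULL, no match -> dropped
So 2 of 4 rows are dropped.

SQL:
SELECT a.title, b.name AS author
FROM books a
INNER JOIN authors b ON a.author_id = b.id

Result:
title          | author
---------------+-------
Stone Bridges  | Carter
The Last Train | Baker 


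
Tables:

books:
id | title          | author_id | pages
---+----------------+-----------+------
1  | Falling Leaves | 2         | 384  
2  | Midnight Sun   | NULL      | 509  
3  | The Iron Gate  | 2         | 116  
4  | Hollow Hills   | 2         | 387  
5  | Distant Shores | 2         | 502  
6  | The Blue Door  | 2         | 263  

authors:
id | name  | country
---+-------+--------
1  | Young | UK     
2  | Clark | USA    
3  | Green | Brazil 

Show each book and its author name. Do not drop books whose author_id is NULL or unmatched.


LEFT JOIN keeps every row from books (the left table); where author_id has no match in authors, the author columns become NULL. Walk through each book:
  - book 1 (Falling Leaves): author_id=2 -> matches Clark
  - book 2 (Midnight Sun): author_id=NULL, no match -> kept with NULL
  - book 3 (The Iron Gate): author_id=2 -> matches Clark
  - book 4 (Hollow Hills): author_id=2 -> matches Clark
  - book 5 (Distant Shores): author_id=2 -> matches Clark
  - book 6 (The Blue Door): author_id=2 -> matches Clark
All 6 rows appear; 1 has NULL author.

SQL:
SELECT a.title, b.name AS author
FROM books a
LEFT JOIN authors b ON a.author_id = b.id

Result:
title          | author
---------------+-------
Falling Leaves | Clark 
Midnight Sun   | NULL  
The Iron Gate  | Clark 
Hollow Hills   | Clark 
Distant Shores | Clark 
The Blue Door  | Clark 


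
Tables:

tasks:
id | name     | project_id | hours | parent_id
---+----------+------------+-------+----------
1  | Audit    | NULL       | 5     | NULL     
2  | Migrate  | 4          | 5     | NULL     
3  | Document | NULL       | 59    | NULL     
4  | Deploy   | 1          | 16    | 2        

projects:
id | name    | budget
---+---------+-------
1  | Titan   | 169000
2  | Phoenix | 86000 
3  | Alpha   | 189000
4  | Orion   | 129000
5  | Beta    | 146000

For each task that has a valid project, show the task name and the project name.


INNER JOIN keeps only tasks rows whose project_id matches an id in projects. Walk through each task:
  - task 1 (Audit): project_id=NULL, no match -> dropped
  - task 2 (Migrate): project_id=4 -> matches Orion
  - task 3 (Document): project_id=NULL, no match -> dropped
  - task 4 (Deploy): project_id=1 -> matches Titan
So 2 of 4 rows are dropped.

SQL:
SELECT a.name, b.name AS project
FROM tasks a
INNER JOIN projects b ON a.project_id = b.id

Result:
name    | project
--------+--------
Migrate | Orion  
Deploy  | Titan  


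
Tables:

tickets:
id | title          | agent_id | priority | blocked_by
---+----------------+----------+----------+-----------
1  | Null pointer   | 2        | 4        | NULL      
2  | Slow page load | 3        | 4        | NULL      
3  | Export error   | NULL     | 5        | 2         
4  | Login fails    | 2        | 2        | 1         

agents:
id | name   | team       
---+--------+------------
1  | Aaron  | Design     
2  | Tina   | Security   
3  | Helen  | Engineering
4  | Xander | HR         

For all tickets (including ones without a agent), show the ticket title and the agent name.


LEFT JOIN keeps every row from tickets (the left table); where agent_id has no match in agents, the agent columns become NULL. Walk through each ticket:
  - ticket 1 (Null pointer): agent_id=2 -> matches Tina
  - ticket 2 (Slow page load): agent_id=3 -> matches Helen
  - ticket 3 (Export error): agent_id=NULL, no match -> kept with NULL
  - ticket 4 (Login fails): agent_id=2 -> matches Tina
All 4 rows appear; 1 has NULL agent.

SQL:
SELECT a.title, b.name AS agent
FROM tickets a
LEFT JOIN agents b ON a.agent_id = b.id

Result:
title          | agent
---------------+------
Null pointer   | Tina 
Slow page load | Helen
Export error   | NULL 
Login fails    | Tina 


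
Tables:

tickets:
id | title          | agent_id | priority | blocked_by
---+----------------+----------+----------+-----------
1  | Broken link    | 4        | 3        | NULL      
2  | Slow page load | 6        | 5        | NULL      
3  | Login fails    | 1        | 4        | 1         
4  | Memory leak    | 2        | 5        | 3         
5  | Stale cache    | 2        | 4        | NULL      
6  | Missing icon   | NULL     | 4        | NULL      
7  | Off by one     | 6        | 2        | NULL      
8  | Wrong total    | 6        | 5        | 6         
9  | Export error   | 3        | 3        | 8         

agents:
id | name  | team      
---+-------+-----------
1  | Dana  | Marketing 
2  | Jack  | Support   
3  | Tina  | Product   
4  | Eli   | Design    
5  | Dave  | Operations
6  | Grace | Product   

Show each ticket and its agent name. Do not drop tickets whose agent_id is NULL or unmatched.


LEFT JOIN keeps every row from tickets (the left table); where agent_id has no match in agents, the agent columns become NULL. Walk through each ticket:
  - ticket 1 (Broken link): agent_id=4 -> matches Eli
  - ticket 2 (Slow page load): agent_id=6 -> matches Grace
  - ticket 3 (Login fails): agent_id=1 -> matches Dana
  - ticket 4 (Memory leak): agent_id=2 -> matches Jack
  - ticket 5 (Stale cache): agent_id=2 -> matches Jack
  - ticket 6 (Missing icon): agent_id=NULL, no match -> kept with NULL
  - ticket 7 (Off by one): agent_id=6 -> matches Grace
  - ticket 8 (Wrong total): agent_id=6 -> matches Grace
  - ticket 9 (Export error): agent_id=3 -> matches Tina
All 9 rows appear; 1 has NULL agent.

SQL:
SELECT a.title, b.name AS agent
FROM tickets a
LEFT JOIN agents b ON a.agent_id = b.id

Result:
title          | agent
---------------+------
Broken link    | Eli  
Slow page load | Grace
Login fails    | Dana 
Memory leak    | Jack 
Stale cache    | Jack 
Missing icon   | NULL 
Off by one     | Grace
Wrong total    | Grace
Export error   | Tina 


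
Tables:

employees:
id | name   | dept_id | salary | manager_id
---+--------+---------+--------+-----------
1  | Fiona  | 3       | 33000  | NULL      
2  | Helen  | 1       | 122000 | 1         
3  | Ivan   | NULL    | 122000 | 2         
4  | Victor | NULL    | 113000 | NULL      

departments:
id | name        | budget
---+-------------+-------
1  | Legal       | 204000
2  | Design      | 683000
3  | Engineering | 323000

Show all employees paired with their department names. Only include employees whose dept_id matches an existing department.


INNER JOIN keeps only employees rows whose dept_id matches an id in departments. Walk through each employee:
  - employee 1 (Fiona): dept_id=3 -> matches Engineering
  - employee 2 (Helen): dept_id=1 -> matches Legal
  - employee 3 (Ivan): dept_id=NULL, no match -> dropped
  - employee 4 (Victor): dept_id=NULL, no match -> dropped
So 2 of 4 rows are dropped.

SQL:
SELECT a.name, b.name AS department
FROM employees a
INNER JOIN departments b ON a.dept_id = b.id

Result:
name  | department 
------+------------
Fiona | Engineering
Helen | Legal      


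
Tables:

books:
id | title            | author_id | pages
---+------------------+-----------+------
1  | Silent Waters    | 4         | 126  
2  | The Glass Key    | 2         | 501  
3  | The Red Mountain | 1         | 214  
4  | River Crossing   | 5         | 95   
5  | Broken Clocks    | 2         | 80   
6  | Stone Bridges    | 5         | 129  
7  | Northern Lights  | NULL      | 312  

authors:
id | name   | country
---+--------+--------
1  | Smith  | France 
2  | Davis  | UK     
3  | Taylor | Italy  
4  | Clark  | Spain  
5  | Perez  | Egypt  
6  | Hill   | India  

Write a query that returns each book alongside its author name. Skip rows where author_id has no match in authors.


INNER JOIN keeps only books rows whose author_id matches an id in authors. Walk through each book:
  - book 1 (Silent Waters): author_id=4 -> matches Clark
  - book 2 (The Glass Key): author_id=2 -> matches Davis
  - book 3 (The Red Mountain): author_id=1 -> matches Smith
  - book 4 (River Crossing): author_id=5 -> matches Perez
  - book 5 (Broken Clocks): author_id=2 -> matches Davis
  - book 6 (Stone Bridges): author_id=5 -> matches Perez
  - book 7 (Northern Lights): author_id=NULL, no match -> dropped
So 1 of 7 rows is dropped.

SQL:
SELECT a.title, b.name AS author
FROM books a
INNER JOIN authors b ON a.author_id = b.id

Result:
title            | author
-----------------+-------
Silent Waters    | Clark 
The Glass Key    | Davis 
The Red Mountain | Smith 
River Crossing   | Perez 
Broken Clocks    | Davis 
Stone Bridges    | Perez 


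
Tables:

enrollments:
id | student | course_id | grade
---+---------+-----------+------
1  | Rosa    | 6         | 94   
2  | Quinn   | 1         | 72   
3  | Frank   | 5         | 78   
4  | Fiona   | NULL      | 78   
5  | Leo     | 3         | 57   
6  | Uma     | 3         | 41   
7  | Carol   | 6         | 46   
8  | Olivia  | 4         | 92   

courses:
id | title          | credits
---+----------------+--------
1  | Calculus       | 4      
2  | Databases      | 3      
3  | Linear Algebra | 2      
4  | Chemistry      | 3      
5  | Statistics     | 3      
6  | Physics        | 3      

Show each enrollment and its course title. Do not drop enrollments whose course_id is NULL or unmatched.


LEFT JOIN keeps every row from enrollments (the left table); where course_id has no match in courses, the course columns become NULL. Walk through each enrollment:
  - enrollment 1 (Rosa): course_id=6 -> matches Physics
  - enrollment 2 (Quinn): course_id=1 -> matches Calculus
  - enrollment 3 (Frank): course_id=5 -> matches Statistics
  - enrollment 4 (Fiona): course_id=NULL, no match -> kept with NULL
  - enrollment 5 (Leo): course_id=3 -> matches Linear Algebra
  - enrollment 6 (Uma): course_id=3 -> matches Linear Algebra
  - enrollment 7 (Carol): course_id=6 -> matches Physics
  - enrollment 8 (Olivia): course_id=4 -> matches Chemistry
All 8 rows appear; 1 has NULL course.

SQL:
SELECT a.student, b.title AS course
FROM enrollments a
LEFT JOIN courses b ON a.course_id = b.id

Result:
student | course        
--------+---------------
Rosa    | Physics       
Quinn   | Calculus      
Frank   | Statistics    
Fiona   | NULL          
Leo     | Linear Algebra
Uma     | Linear Algebra
Carol   | Physics       
Olivia  | Chemistry     


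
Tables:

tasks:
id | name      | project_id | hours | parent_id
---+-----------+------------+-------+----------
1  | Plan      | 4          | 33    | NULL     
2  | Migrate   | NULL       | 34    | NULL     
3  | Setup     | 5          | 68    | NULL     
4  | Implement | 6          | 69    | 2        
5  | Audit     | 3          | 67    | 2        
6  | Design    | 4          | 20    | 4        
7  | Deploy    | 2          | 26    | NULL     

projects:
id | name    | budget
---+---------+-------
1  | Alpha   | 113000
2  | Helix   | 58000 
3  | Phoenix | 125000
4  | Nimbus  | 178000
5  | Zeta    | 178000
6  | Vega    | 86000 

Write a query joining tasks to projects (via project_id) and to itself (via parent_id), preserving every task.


Two LEFT JOINs from the same base table tasks: one to projects via project_id, one to tasks itself via parent_id. Both are LEFT so every task is preserved.
Match against projects:
  - task 1 (Plan): project_id=4 -> matches Nimbus
  - task 2 (Migrate): project_id=NULL, no match -> kept with NULL
  - task 3 (Setup): project_id=5 -> matches Zeta
  - task 4 (Implement): project_id=6 -> matches Vega
  - task 5 (Audit): project_id=3 -> matches Phoenix
  - task 6 (Design): project_id=4 -> matches Nimbus
  - task 7 (Deploy): project_id=2 -> matches Helix
Match against tasks (self):
  - task 1 (Plan): parent_id=NULL -> NULL
  - task 2 (Migrate): parent_id=NULL -> NULL
  - task 3 (Setup): parent_id=NULL -> NULL
  - task 4 (Implement): parent_id=2 -> Migrate
  - task 5 (Audit): parent_id=2 -> Migrate
  - task 6 (Design): parent_id=4 -> Implement
  - task 7 (Deploy): parent_id=NULL -> NULL

SQL:
SELECT a.name, b.name AS project, c.name AS parent
FROM tasks a
LEFT JOIN projects b ON a.project_id = b.id
LEFT JOIN tasks c ON a.parent_id = c.id

Result:
name      | project | parent   
----------+---------+----------
Plan      | Nimbus  | NULL     
Migrate   | NULL    | NULL     
Setup     | Zeta    | NULL     
Implement | Vega    | Migrate  
Audit     | Phoenix | Migrate  
Design    | Nimbus  | Implement
Deploy    | Helix   | NULL     


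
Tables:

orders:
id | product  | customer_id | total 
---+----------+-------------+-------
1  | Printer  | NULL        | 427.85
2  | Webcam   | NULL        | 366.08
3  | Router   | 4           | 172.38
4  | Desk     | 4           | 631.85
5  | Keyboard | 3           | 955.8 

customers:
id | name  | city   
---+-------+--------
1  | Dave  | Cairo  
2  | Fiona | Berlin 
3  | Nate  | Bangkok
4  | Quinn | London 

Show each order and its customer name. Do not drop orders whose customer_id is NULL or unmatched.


LEFT JOIN keeps every row from orders (the left table); where customer_id has no match in customers, the customer columns become NULL. Walk through each order:
  - order 1 (Printer): customer_id=NULL, no match -> kept with NULL
  - order 2 (Webcam): customer_id=NULL, no match -> kept with NULL
  - order 3 (Router): customer_id=4 -> matches Quinn
  - order 4 (Desk): customer_id=4 -> matches Quinn
  - order 5 (Keyboard): customer_id=3 -> matches Nate
All 5 rows appear; 2 have NULL customer.

SQL:
SELECT a.product, b.name AS customer
FROM orders a
LEFT JOIN customers b ON a.customer_id = b.id

Result:
product  | customer
---------+---------
Printer  | NULL    
Webcam   | NULL    
Router   | Quinn   
Desk     | Quinn   
Keyboard | Nate    


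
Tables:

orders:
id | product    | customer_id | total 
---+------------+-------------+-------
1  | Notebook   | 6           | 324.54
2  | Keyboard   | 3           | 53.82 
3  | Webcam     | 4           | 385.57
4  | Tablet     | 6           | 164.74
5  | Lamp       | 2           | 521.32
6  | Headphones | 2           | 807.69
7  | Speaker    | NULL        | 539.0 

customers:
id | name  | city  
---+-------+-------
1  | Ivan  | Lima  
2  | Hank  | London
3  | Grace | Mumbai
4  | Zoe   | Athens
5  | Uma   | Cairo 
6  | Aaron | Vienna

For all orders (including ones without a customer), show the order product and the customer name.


LEFT JOIN keeps every row from orders (the left table); where customer_id has no match in customers, the customer columns become NULL. Walk through each order:
  - order 1 (Notebook): customer_id=6 -> matches Aaron
  - order 2 (Keyboard): customer_id=3 -> matches Grace
  - order 3 (Webcam): customer_id=4 -> matches Zoe
  - order 4 (Tablet): customer_id=6 -> matches Aaron
  - order 5 (Lamp): customer_id=2 -> matches Hank
  - order 6 (Headphones): customer_id=2 -> matches Hank
  - order 7 (Speaker): customer_id=NULL, no match -> kept with NULL
All 7 rows appear; 1 has NULL customer.

SQL:
SELECT a.product, b.name AS customer
FROM orders a
LEFT JOIN customers b ON a.customer_id = b.id

Result:
product    | customer
-----------+---------
Notebook   | Aaron   
Keyboard   | Grace   
Webcam     | Zoe     
Tablet     | Aaron   
Lamp       | Hank    
Headphones | Hank    
Speaker    | NULL    


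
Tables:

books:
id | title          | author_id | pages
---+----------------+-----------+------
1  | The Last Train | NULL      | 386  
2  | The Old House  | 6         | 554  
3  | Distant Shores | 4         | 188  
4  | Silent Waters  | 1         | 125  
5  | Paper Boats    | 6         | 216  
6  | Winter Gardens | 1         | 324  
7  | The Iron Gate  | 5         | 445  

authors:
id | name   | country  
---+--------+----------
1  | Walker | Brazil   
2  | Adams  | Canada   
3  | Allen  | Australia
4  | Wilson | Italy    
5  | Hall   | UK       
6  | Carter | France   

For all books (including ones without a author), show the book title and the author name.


LEFT JOIN keeps every row from books (the left table); where author_id has no match in authors, the author columns become NULL. Walk through each book:
  - book 1 (The Last Train): author_id=NULL, no match -> kept with NULL
  - book 2 (The Old House): author_id=6 -> matches Carter
  - book 3 (Distant Shores): author_id=4 -> matches Wilson
  - book 4 (Silent Waters): author_id=1 -> matches Walker
  - book 5 (Paper Boats): author_id=6 -> matches Carter
  - book 6 (Winter Gardens): author_id=1 -> matches Walker
  - book 7 (The Iron Gate): author_id=5 -> matches Hall
All 7 rows appear; 1 has NULL author.

SQL:
SELECT a.title, b.name AS author
FROM books a
LEFT JOIN authors b ON a.author_id = b.id

Result:
title          | author
---------------+-------
The Last Train | NULL  
The Old House  | Carter
Distant Shores | Wilson
Silent Waters  | Walker
Paper Boats    | Carter
Winter Gardens | Walker
The Iron Gate  | Hall  


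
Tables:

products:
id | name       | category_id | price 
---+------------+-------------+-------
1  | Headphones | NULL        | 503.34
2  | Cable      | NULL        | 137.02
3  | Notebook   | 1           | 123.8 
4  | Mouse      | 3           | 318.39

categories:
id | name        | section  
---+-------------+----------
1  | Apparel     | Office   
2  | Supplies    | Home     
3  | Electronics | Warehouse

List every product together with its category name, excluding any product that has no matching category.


INNER JOIN keeps only products rows whose category_id matches an id in categories. Walk through each product:
  - product 1 (Headphones): category_id=NULL, no match -> dropped
  - product 2 (Cable): category_id=NULL, no match -> dropped
  - product 3 (Notebook): category_id=1 -> matches Apparel
  - product 4 (Mouse): category_id=3 -> matches Electronics
So 2 of 4 rows are dropped.

SQL:
SELECT a.name, b.name AS category
FROM products a
INNER JOIN categories b ON a.category_id = b.id

Result:
name     | category   
---------+------------
Notebook | Apparel    
Mouse    | Electronics


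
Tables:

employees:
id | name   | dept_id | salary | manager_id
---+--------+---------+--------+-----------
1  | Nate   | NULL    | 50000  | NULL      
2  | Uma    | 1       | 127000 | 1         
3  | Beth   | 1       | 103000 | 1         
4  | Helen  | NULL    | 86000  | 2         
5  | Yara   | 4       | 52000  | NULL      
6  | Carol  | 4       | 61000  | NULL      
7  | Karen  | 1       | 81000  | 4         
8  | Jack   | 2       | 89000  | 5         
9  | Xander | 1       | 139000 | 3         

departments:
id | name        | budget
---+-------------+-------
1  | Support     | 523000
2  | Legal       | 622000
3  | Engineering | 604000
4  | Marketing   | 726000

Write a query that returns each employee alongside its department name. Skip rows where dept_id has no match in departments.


INNER JOIN keeps only employees rows whose dept_id matches an id in departments. Walk through each employee:
  - employee 1 (Nate): dept_id=NULL, no match -> dropped
  - employee 2 (Uma): dept_id=1 -> matches Support
  - employee 3 (Beth): dept_id=1 -> matches Support
  - employee 4 (Helen): dept_id=NULL, no match -> dropped
  - employee 5 (Yara): dept_id=4 -> matches Marketing
  - employee 6 (Carol): dept_id=4 -> matches Marketing
  - employee 7 (Karen): dept_id=1 -> matches Support
  - employee 8 (Jack): dept_id=2 -> matches Legal
  - employee 9 (Xander): dept_id=1 -> matches Support
So 2 of 9 rows are dropped.

SQL:
SELECT a.name, b.name AS department
FROM employees a
INNER JOIN departments b ON a.dept_id = b.id

Result:
name   | department
-------+-----------
Uma    | Support   
Beth   | Support   
Yara   | Marketing 
Carol  | Marketing 
Karen  | Support   
Jack   | Legal     
Xander | Support   


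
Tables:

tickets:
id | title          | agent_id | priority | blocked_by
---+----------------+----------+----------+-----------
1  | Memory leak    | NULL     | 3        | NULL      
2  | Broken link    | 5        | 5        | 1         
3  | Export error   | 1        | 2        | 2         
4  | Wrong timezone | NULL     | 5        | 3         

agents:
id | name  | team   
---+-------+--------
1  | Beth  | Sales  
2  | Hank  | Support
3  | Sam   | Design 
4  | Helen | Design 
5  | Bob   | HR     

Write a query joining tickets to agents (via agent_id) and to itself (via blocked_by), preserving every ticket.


Two LEFT JOINs from the same base table tickets: one to agents via agent_id, one to tickets itself via blocked_by. Both are LEFT so every ticket is preserved.
Match against agents:
  - ticket 1 (Memory leak): agent_id=NULL, no match -> kept with NULL
  - ticket 2 (Broken link): agent_id=5 -> matches Bob
  - ticket 3 (Export error): agent_id=1 -> matches Beth
  - ticket 4 (Wrong timezone): agent_id=NULL, no match -> kept with NULL
Match against tickets (self):
  - ticket 1 (Memory leak): blocked_by=NULL -> NULL
  - ticket 2 (Broken link): blocked_by=1 -> Memory leak
  - ticket 3 (Export error): blocked_by=2 -> Broken link
  - ticket 4 (Wrong timezone): blocked_by=3 -> Export error

SQL:
SELECT a.title, b.name AS agent, c.title AS blocked_by
FROM tickets a
LEFT JOIN agents b ON a.agent_id = b.id
LEFT JOIN tickets c ON a.blocked_by = c.id

Result:
title          | agent | blocked_by  
---------------+-------+-------------
Memory leak    | NULL  | NULL        
Broken link    | Bob   | Memory leak 
Export error   | Beth  | Broken link 
Wrong timezone | NULL  | Export error


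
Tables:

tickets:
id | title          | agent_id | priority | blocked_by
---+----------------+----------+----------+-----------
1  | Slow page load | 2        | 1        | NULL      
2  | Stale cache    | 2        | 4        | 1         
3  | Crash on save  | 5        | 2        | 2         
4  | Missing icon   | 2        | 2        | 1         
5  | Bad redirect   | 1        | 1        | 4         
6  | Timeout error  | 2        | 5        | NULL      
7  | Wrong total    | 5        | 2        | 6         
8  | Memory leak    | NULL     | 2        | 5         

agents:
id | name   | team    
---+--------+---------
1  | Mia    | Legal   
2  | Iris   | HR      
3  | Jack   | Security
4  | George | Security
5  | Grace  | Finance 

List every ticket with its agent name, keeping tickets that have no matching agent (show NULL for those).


LEFT JOIN keeps every row from tickets (the left table); where agent_id has no match in agents, the agent columns become NULL. Walk through each ticket:
  - ticket 1 (Slow page load): agent_id=2 -> matches Iris
  - ticket 2 (Stale cache): agent_id=2 -> matches Iris
  - ticket 3 (Crash on save): agent_id=5 -> matches Grace
  - ticket 4 (Missing icon): agent_id=2 -> matches Iris
  - ticket 5 (Bad redirect): agent_id=1 -> matches Mia
  - ticket 6 (Timeout error): agent_id=2 -> matches Iris
  - ticket 7 (Wrong total): agent_id=5 -> matches Grace
  - ticket 8 (Memory leak): agent_id=NULL, no match -> kept with NULL
All 8 rows appear; 1 has NULL agent.

SQL:
SELECT a.title, b.name AS agent
FROM tickets a
LEFT JOIN agents b ON a.agent_id = b.id

Result:
title          | agent
---------------+------
Slow page load | Iris 
Stale cache    | Iris 
Crash on save  | Grace
Missing icon   | Iris 
Bad redirect   | Mia  
Timeout error  | Iris 
Wrong total    | Grace
Memory leak    | NULL 


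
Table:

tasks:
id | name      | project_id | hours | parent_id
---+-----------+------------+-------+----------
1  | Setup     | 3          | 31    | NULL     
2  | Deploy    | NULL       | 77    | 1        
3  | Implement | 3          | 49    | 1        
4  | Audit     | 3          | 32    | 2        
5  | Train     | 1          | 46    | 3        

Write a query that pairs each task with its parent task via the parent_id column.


This is a self-join: tasks is joined to a second copy of itself, matching each row's parent_id to another row's id. Use LEFT JOIN so rows with parent_id=NULL are kept.
  - task 1 (Setup): parent_id=NULL -> NULL
  - task 2 (Deploy): parent_id=1 -> Setup
  - task 3 (Implement): parent_id=1 -> Setup
  - task 4 (Audit): parent_id=2 -> Deploy
  - task 5 (Train): parent_id=3 -> Implement

SQL:
SELECT a.name AS item, b.name AS parent
FROM tasks a
LEFT JOIN tasks b ON a.parent_id = b.id

Result:
item      | parent   
----------+----------
Setup     | NULL     
Deploy    | Setup    
Implement | Setup    
Audit     | Deploy   
Train     | Implement


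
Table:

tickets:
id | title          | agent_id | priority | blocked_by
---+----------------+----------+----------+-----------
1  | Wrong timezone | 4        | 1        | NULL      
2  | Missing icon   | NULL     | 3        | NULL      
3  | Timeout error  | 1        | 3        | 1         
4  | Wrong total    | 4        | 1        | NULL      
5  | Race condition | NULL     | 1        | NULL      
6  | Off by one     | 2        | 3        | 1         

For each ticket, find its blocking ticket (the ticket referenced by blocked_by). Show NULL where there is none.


This is a self-join: tickets is joined to a second copy of itself, matching each row's blocked_by to another row's id. Use LEFT JOIN so rows with blocked_by=NULL are kept.
  - ticket 1 (Wrong timezone): blocked_by=NULL -> NULL
  - ticket 2 (Missing icon): blocked_by=NULL -> NULL
  - ticket 3 (Timeout error): blocked_by=1 -> Wrong timezone
  - ticket 4 (Wrong total): blocked_by=NULL -> NULL
  - ticket 5 (Race condition): blocked_by=NULL -> NULL
  - ticket 6 (Off by one): blocked_by=1 -> Wrong timezone

SQL:
SELECT a.title AS item, b.title AS blocked_by
FROM tickets a
LEFT JOIN tickets b ON a.blocked_by = b.id

Result:
item           | blocked_by    
---------------+---------------
Wrong timezone | NULL          
Missing icon   | NULL          
Timeout error  | Wrong timezone
Wrong total    | NULL          
Race condition | NULL          
Off by one     | Wrong timezone


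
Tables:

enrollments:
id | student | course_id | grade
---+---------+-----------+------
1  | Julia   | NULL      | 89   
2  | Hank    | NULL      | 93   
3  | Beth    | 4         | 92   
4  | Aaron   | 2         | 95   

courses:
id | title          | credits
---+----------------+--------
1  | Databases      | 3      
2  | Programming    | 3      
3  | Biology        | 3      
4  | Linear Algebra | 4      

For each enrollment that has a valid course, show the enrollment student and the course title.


INNER JOIN keeps only enrollments rows whose course_id matches an id in courses. Walk through each enrollment:
  - enrollment 1 (Julia): course_id=NULL, no match -> dropped
  - enrollment 2 (Hank): course_id=NULL, no match -> dropped
  - enrollment 3 (Beth): course_id=4 -> matches Linear Algebra
  - enrollment 4 (Aaron): course_id=2 -> matches Programming
So 2 of 4 rows are dropped.

SQL:
SELECT a.student, b.title AS course
FROM enrollments a
INNER JOIN courses b ON a.course_id = b.id

Result:
student | course        
--------+---------------
Beth    | Linear Algebra
Aaron   | Programming   


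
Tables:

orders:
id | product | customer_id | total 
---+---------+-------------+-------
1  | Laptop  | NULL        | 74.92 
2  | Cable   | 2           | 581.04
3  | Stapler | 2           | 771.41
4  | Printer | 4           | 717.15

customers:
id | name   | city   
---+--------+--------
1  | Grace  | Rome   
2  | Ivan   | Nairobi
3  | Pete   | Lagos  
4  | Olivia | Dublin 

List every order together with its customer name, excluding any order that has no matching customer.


INNER JOIN keeps only orders rows whose customer_id matches an id in customers. Walk through each order:
  - order 1 (Laptop): customer_id=NULL, no match -> dropped
  - order 2 (Cable): customer_id=2 -> matches Ivan
  - order 3 (Stapler): customer_id=2 -> matches Ivan
  - order 4 (Printer): customer_id=4 -> matches Olivia
So 1 of 4 rows is dropped.

SQL:
SELECT a.product, b.name AS customer
FROM orders a
INNER JOIN customers b ON a.customer_id = b.id

Result:
product | customer
--------+---------
Cable   | Ivan    
Stapler | Ivan    
Printer | Olivia  


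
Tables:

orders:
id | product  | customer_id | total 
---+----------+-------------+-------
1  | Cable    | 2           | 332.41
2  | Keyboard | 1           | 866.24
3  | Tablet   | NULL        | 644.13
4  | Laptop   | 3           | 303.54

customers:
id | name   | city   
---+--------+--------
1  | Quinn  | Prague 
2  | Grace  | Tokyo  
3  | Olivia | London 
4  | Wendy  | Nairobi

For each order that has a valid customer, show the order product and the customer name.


INNER JOIN keeps only orders rows whose customer_id matches an id in customers. Walk through each order:
  - order 1 (Cable): customer_id=2 -> matches Grace
  - order 2 (Keyboard): customer_id=1 -> matches Quinn
  - order 3 (Tablet): customer_id=NULL, no match -> dropped
  - order 4 (Laptop): customer_id=3 -> matches Olivia
So 1 of 4 rows is dropped.

SQL:
SELECT a.product, b.name AS customer
FROM orders a
INNER JOIN customers b ON a.customer_id = b.id

Result:
product  | customer
---------+---------
Cable    | Grace   
Keyboard | Quinn   
Laptop   | Olivia  


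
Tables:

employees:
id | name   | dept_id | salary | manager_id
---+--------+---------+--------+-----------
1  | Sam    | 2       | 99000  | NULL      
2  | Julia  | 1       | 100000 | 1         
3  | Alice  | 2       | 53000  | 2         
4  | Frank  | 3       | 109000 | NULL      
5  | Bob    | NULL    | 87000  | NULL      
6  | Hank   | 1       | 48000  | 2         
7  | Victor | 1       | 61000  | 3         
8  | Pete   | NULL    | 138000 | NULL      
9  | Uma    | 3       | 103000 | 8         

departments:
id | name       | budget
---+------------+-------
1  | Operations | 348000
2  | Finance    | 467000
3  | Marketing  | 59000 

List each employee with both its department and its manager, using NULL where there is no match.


Two LEFT JOINs from the same base table employees: one to departments via dept_id, one to employees itself via manager_id. Both are LEFT so every employee is preserved.
Match against departments:
  - employee 1 (Sam): dept_id=2 -> matches Finance
  - employee 2 (Julia): dept_id=1 -> matches Operations
  - employee 3 (Alice): dept_id=2 -> matches Finance
  - employee 4 (Frank): dept_id=3 -> matches Marketing
  - employee 5 (Bob): dept_id=NULL, no match -> kept with NULL
  - employee 6 (Hank): dept_id=1 -> matches Operations
  - employee 7 (Victor): dept_id=1 -> matches Operations
  - employee 8 (Pete): dept_id=NULL, no match -> kept with NULL
  - employee 9 (Uma): dept_id=3 -> matches Marketing
Match against employees (self):
  - employee 1 (Sam): manager_id=NULL -> NULL
  - employee 2 (Julia): manager_id=1 -> Sam
  - employee 3 (Alice): manager_id=2 -> Julia
  - employee 4 (Frank): manager_id=NULL -> NULL
  - employee 5 (Bob): manager_id=NULL -> NULL
  - employee 6 (Hank): manager_id=2 -> Julia
  - employee 7 (Victor): manager_id=3 -> Alice
  - employee 8 (Pete): manager_id=NULL -> NULL
  - employee 9 (Uma): manager_id=8 -> Pete

SQL:
SELECT a.name, b.name AS department, c.name AS manager
FROM employees a
LEFT JOIN departments b ON a.dept_id = b.id
LEFT JOIN employees c ON a.manager_id = c.id

Result:
name   | department | manager
-------+------------+--------
Sam    | Finance    | NULL   
Julia  | Operations | Sam    
Alice  | Finance    | Julia  
Frank  | Marketing  | NULL   
Bob    | NULL       | NULL   
Hank   | Operations | Julia  
Victor | Operations | Alice  
Pete   | NULL       | NULL   
Uma    | Marketing  | Pete   


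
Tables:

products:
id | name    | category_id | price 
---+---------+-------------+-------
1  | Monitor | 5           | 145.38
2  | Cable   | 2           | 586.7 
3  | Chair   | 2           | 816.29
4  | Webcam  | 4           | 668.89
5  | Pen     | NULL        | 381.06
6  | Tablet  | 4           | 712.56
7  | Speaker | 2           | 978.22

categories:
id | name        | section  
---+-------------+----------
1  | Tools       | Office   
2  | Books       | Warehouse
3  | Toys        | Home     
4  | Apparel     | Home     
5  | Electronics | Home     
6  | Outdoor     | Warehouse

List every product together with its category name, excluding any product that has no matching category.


INNER JOIN keeps only products rows whose category_id matches an id in categories. Walk through each product:
  - product 1 (Monitor): category_id=5 -> matches Electronics
  - product 2 (Cable): category_id=2 -> matches Books
  - product 3 (Chair): category_id=2 -> matches Books
  - product 4 (Webcam): category_id=4 -> matches Apparel
  - product 5 (Pen): category_id=NULL, no match -> dropped
  - product 6 (Tablet): category_id=4 -> matches Apparel
  - product 7 (Speaker): category_id=2 -> matches Books
So 1 of 7 rows is dropped.

SQL:
SELECT a.name, b.name AS category
FROM products a
INNER JOIN categories b ON a.category_id = b.id

Result:
name    | category   
--------+------------
Monitor | Electronics
Cable   | Books      
Chair   | Books      
Webcam  | Apparel    
Tablet  | Apparel    
Speaker | Books      


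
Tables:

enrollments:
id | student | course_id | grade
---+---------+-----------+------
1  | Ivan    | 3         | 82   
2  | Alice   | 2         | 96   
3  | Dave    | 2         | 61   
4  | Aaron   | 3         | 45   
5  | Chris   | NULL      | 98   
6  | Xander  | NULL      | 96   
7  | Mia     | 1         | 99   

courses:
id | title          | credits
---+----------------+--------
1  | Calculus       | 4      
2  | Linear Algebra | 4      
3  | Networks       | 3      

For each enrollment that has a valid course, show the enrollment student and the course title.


INNER JOIN keeps only enrollments rows whose course_id matches an id in courses. Walk through each enrollment:
  - enrollment 1 (Ivan): course_id=3 -> matches Networks
  - enrollment 2 (Alice): course_id=2 -> matches Linear Algebra
  - enrollment 3 (Dave): course_id=2 -> matches Linear Algebra
  - enrollment 4 (Aaron): course_id=3 -> matches Networks
  - enrollment 5 (Chris): course_id=NULL, no match -> dropped
  - enrollment 6 (Xander): course_id=NULL, no match -> dropped
  - enrollment 7 (Mia): course_id=1 -> matches Calculus
So 2 of 7 rows are dropped.

SQL:
SELECT a.student, b.title AS course
FROM enrollments a
INNER JOIN courses b ON a.course_id = b.id

Result:
student | course        
--------+---------------
Ivan    | Networks      
Alice   | Linear Algebra
Dave    | Linear Algebra
Aaron   | Networks      
Mia     | Calculus      
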